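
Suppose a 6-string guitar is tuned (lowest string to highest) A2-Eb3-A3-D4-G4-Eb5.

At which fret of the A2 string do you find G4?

G4 is 22 semitones above the open A2 (A–Bb–B–C–…–F–Gb–G), so it sits at fret 22.

22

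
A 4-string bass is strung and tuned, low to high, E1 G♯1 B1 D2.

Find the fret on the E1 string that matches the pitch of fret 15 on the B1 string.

Fret 15 on B1 is MIDI 35 + 15 = 50 (D3). On the E1 string (open MIDI 28), that pitch is 50 − 28 = fret 22.

22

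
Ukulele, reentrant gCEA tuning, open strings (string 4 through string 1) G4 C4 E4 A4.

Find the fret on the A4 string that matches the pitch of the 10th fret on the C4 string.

Fret 10 on C4 is MIDI 60 + 10 = 70 (A#4). On the A4 string (open MIDI 69), that pitch is 70 − 69 = fret 1.

1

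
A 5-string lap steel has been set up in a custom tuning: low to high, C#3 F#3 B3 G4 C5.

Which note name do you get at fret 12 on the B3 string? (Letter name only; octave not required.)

The open B3 string plus 12 semitones: B–C–C#–D–…–A–A#–B.

B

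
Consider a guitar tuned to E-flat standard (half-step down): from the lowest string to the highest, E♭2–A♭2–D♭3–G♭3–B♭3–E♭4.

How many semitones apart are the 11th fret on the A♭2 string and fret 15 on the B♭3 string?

18 semitones

A♭2 at fret 11 → G3 (MIDI 55); B♭3 at fret 15 → D♭5 (MIDI 73).
55 − 73 = -18, so the two pitches are 18 semitones apart, with D♭5 the higher.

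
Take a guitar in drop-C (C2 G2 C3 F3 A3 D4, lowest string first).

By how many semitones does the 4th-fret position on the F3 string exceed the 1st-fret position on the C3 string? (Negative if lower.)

F3 at fret 4 → A3 (MIDI 57); C3 at fret 1 → C♯3 (MIDI 49).
57 − 49 = 8, so the two pitches are 8 semitones apart.

8 semitones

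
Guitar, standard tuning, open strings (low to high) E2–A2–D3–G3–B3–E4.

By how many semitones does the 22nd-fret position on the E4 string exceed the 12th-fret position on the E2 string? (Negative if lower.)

E4 at fret 22 → D6 (MIDI 86); E2 at fret 12 → E3 (MIDI 52).
86 − 52 = 34, so the two pitches are 34 semitones apart.

34 semitones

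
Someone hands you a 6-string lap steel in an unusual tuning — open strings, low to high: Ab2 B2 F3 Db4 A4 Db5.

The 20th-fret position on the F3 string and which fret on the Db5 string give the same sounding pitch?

0

F3 at fret 20 is F3 + 20 semitones = Db5.
The open Db5 string is 20 semitones above the open F3, so the same pitch on the Db5 string lies at fret 20 − 20 = 0.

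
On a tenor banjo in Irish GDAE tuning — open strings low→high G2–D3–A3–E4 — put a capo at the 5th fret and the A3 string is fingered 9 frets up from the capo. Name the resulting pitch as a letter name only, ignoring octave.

The capo raises the open A3 by 5 semitones to D4; fretting 9 more gives A3 + 5 + 9 = A3 + 14 semitones, landing on B.

B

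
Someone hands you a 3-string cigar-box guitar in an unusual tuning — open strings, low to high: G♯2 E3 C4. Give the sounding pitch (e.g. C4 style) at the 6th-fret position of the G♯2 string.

The open G♯2 string plus 6 semitones: G#–A–A#–B–C–C#–D.
The walk passes from B into C once, so the octave number goes from 2 to 3.

D3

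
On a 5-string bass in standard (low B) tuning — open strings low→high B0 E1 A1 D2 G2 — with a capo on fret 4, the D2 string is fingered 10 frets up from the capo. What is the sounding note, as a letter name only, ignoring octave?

The capo raises the open D2 by 4 semitones to F#2; fretting 10 more gives D2 + 4 + 10 = D2 + 14 semitones, landing on E.

E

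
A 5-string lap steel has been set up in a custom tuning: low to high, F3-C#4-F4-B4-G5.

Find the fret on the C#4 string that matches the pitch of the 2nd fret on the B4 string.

12

B4 at fret 2 is B4 + 2 semitones = C#5.
The open C#4 string is 10 semitones below the open B4, so the same pitch on the C#4 string lies at fret 2 + 10 = 12.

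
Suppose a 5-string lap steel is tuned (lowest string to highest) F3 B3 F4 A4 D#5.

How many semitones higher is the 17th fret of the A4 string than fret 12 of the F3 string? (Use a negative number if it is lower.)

21 semitones

A4 at fret 17 → D6 (MIDI 86); F3 at fret 12 → F4 (MIDI 65).
86 − 65 = 21, so the two pitches are 21 semitones apart.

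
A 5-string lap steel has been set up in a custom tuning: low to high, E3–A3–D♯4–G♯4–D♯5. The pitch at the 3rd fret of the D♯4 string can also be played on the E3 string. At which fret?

14

D♯4 at fret 3 is D♯4 + 3 semitones = F♯4.
The open E3 string is 11 semitones below the open D♯4, so the same pitch on the E3 string lies at fret 3 + 11 = 14.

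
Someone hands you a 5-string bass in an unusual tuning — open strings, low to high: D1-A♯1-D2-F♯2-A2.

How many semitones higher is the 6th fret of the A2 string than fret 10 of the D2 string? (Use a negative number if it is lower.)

A2 at fret 6 → D♯3 (MIDI 51); D2 at fret 10 → C3 (MIDI 48).
51 − 48 = 3, so the two pitches are 3 semitones apart.

3 semitones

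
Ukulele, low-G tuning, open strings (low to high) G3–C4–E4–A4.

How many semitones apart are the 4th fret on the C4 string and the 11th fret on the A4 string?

C4 at fret 4 → E4 (MIDI 64); A4 at fret 11 → G♯5 (MIDI 80).
64 − 80 = -16, so the two pitches are 16 semitones apart, with G♯5 the higher.

16 semitones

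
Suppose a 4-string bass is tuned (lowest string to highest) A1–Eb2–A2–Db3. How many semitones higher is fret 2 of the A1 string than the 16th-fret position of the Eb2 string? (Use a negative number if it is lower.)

A1 at fret 2 → B1 (MIDI 35); Eb2 at fret 16 → G3 (MIDI 55).
35 − 55 = -20, so the two pitches are 20 semitones apart.

-20 semitones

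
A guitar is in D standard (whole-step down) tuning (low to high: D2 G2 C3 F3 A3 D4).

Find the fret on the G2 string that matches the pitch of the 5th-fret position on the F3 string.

F3 at fret 5 is F3 + 5 semitones = A#3.
The open G2 string is 10 semitones below the open F3, so the same pitch on the G2 string lies at fret 5 + 10 = 15.

15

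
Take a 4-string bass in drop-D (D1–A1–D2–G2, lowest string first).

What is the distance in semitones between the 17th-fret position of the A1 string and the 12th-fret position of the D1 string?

12 semitones

A1 at fret 17 → D3 (MIDI 50); D1 at fret 12 → D2 (MIDI 38).
50 − 38 = 12, so the two pitches are 12 semitones apart, with D3 the higher.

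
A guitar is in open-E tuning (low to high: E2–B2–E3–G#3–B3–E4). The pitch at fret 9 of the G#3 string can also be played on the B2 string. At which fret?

G#3 at fret 9 is G#3 + 9 semitones = F4.
The open B2 string is 9 semitones below the open G#3, so the same pitch on the B2 string lies at fret 9 + 9 = 18.

18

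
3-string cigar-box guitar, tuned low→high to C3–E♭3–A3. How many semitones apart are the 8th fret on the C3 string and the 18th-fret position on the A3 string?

C3 at fret 8 → A♭3 (MIDI 56); A3 at fret 18 → E♭5 (MIDI 75).
56 − 75 = -19, so the two pitches are 19 semitones apart, with E♭5 the higher.

19 semitones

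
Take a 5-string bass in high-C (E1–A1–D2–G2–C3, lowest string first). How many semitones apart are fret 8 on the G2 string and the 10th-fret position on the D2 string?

3 semitones

G2 at fret 8 → D#3 (MIDI 51); D2 at fret 10 → C3 (MIDI 48).
51 − 48 = 3, so the two pitches are 3 semitones apart, with D#3 the higher.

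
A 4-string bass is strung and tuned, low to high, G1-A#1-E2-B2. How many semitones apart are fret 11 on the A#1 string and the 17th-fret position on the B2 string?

A#1 at fret 11 → A2 (MIDI 45); B2 at fret 17 → E4 (MIDI 64).
45 − 64 = -19, so the two pitches are 19 semitones apart, with E4 the higher.

19 semitones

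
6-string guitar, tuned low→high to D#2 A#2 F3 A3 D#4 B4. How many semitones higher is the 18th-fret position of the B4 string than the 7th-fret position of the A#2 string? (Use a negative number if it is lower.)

B4 at fret 18 → F6 (MIDI 89); A#2 at fret 7 → F3 (MIDI 53).
89 − 53 = 36, so the two pitches are 36 semitones apart.

36 semitones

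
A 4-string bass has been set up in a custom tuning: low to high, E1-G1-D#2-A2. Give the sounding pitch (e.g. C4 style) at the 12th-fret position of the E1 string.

E1 is MIDI 28. Adding 12 gives 40, which is E2.

E2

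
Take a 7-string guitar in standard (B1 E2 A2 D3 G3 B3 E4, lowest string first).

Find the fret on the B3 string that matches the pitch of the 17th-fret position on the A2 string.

A2 at fret 17 is A2 + 17 semitones = D4.
The open B3 string is 14 semitones above the open A2, so the same pitch on the B3 string lies at fret 17 − 14 = 3.

3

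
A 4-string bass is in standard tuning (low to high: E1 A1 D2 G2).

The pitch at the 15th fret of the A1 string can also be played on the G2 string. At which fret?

5

Fret 15 on A1 is MIDI 33 + 15 = 48 (C3). On the G2 string (open MIDI 43), that pitch is 48 − 43 = fret 5.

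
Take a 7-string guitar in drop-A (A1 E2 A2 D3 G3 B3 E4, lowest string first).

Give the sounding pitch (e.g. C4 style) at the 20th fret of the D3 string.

Each fret is one semitone, so D3 + 20 = A#4.

A#4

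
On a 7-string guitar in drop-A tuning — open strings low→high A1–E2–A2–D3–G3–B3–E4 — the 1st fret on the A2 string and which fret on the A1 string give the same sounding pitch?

13

Fret 1 on A2 is MIDI 45 + 1 = 46 (A#2). On the A1 string (open MIDI 33), that pitch is 46 − 33 = fret 13.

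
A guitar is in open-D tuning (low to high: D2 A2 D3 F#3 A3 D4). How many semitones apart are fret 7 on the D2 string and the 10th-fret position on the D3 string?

15 semitones

D2 at fret 7 → A2 (MIDI 45); D3 at fret 10 → C4 (MIDI 60).
45 − 60 = -15, so the two pitches are 15 semitones apart, with C4 the higher.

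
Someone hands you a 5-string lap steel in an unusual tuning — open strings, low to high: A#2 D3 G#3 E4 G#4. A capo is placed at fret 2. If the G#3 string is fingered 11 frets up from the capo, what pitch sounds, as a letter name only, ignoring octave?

A

The capo raises the open G#3 by 2 semitones to A#3; fretting 11 more gives G#3 + 2 + 11 = G#3 + 13 semitones, landing on A.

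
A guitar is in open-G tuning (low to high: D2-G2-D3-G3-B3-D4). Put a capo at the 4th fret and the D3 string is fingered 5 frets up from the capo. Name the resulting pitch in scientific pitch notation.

The capo raises the open D3 by 4 semitones to F#3; fretting 5 more gives D3 + 4 + 5 = D3 + 9 semitones = B3.

B3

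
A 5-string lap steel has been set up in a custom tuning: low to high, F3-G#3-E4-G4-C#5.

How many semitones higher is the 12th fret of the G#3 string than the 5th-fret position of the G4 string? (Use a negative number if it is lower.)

G#3 at fret 12 → G#4 (MIDI 68); G4 at fret 5 → C5 (MIDI 72).
68 − 72 = -4, so the two pitches are 4 semitones apart.

-4 semitones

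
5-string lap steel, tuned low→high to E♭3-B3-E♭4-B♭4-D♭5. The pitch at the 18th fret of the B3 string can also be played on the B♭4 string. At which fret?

7

B3 at fret 18 is B3 + 18 semitones = F5.
The open B♭4 string is 11 semitones above the open B3, so the same pitch on the B♭4 string lies at fret 18 − 11 = 7.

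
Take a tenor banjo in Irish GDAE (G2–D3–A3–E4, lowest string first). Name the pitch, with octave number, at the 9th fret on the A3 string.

F#4

A3 is MIDI 57. Adding 9 gives 66, which is F#4.
(Equivalently spelled Gb4.)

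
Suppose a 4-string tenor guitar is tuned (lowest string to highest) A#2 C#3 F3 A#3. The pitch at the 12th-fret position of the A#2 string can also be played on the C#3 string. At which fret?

A#2 at fret 12 is A#2 + 12 semitones = A#3.
The open C#3 string is 3 semitones above the open A#2, so the same pitch on the C#3 string lies at fret 12 − 3 = 9.

9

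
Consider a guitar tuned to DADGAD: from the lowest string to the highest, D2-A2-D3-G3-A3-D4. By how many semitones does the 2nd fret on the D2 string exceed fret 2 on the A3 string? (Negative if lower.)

-19 semitones

D2 at fret 2 → E2 (MIDI 40); A3 at fret 2 → B3 (MIDI 59).
40 − 59 = -19, so the two pitches are 19 semitones apart.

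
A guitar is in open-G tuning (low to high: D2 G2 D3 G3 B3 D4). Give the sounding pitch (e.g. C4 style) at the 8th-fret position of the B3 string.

B3 is MIDI 59. Adding 8 gives 67, which is G4.

G4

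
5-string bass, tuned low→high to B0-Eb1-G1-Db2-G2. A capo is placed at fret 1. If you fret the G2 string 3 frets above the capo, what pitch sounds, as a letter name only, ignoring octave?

The capo raises the open G2 by 1 semitone to Ab2; fretting 3 more gives G2 + 1 + 3 = G2 + 4 semitones, landing on B.

B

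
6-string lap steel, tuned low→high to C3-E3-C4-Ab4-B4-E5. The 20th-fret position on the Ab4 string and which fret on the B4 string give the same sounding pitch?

17

Fret 20 on Ab4 is MIDI 68 + 20 = 88 (E6). On the B4 string (open MIDI 71), that pitch is 88 − 71 = fret 17.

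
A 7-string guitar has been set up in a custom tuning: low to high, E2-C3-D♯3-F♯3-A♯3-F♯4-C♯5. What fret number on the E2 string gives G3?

15

G3 is 15 semitones above the open E2 (E–F–F#–G–…–F–F#–G), so it sits at fret 15.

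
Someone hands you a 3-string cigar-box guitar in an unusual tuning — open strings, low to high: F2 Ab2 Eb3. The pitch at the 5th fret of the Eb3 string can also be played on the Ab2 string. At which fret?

Fret 5 on Eb3 is MIDI 51 + 5 = 56 (Ab3). On the Ab2 string (open MIDI 44), that pitch is 56 − 44 = fret 12.

12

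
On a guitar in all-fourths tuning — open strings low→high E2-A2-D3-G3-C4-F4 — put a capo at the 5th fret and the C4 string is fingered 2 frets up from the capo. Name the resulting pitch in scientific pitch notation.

G4

The capo raises the open C4 by 5 semitones to F4; fretting 2 more gives C4 + 5 + 2 = C4 + 7 semitones = G4.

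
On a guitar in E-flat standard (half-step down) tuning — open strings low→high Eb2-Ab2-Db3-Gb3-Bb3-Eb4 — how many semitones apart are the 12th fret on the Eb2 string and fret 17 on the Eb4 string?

Eb2 at fret 12 → Eb3 (MIDI 51); Eb4 at fret 17 → Ab5 (MIDI 80).
51 − 80 = -29, so the two pitches are 29 semitones apart, with Ab5 the higher.

29 semitones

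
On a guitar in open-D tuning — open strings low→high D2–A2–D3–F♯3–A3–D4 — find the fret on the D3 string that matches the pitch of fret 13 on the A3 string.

A3 at fret 13 is A3 + 13 semitones = A♯4.
The open D3 string is 7 semitones below the open A3, so the same pitch on the D3 string lies at fret 13 + 7 = 20.

20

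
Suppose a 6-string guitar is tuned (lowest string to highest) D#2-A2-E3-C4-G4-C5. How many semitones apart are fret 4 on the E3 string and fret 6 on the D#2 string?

11 semitones

E3 at fret 4 → G#3 (MIDI 56); D#2 at fret 6 → A2 (MIDI 45).
56 − 45 = 11, so the two pitches are 11 semitones apart, with G#3 the higher.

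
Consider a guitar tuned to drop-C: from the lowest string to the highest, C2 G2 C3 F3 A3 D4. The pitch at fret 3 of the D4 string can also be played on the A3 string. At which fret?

8

Fret 3 on D4 is MIDI 62 + 3 = 65 (F4). On the A3 string (open MIDI 57), that pitch is 65 − 57 = fret 8.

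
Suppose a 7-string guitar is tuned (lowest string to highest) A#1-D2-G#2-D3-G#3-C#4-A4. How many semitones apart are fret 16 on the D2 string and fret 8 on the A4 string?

D2 at fret 16 → F#3 (MIDI 54); A4 at fret 8 → F5 (MIDI 77).
54 − 77 = -23, so the two pitches are 23 semitones apart, with F5 the higher.

23 semitones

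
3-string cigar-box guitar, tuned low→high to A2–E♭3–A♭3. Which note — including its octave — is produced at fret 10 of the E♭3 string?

Each fret is one semitone, so E♭3 + 10 = D♭4.
(Equivalently spelled C♯4.)

D♭4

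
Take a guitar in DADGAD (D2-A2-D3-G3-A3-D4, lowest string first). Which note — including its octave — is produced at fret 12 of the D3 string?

The open D3 string plus 12 semitones: D–D#–E–F–…–C–C#–D.
The walk passes from B into C once, so the octave number goes from 3 to 4.

D4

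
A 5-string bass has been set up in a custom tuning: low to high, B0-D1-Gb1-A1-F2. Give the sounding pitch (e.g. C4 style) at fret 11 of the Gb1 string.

Each fret is one semitone, so Gb1 + 11 = F2.

F2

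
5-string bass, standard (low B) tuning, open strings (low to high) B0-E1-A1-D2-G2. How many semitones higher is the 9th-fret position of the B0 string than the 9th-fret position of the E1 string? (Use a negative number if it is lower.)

-5 semitones

B0 at fret 9 → G#1 (MIDI 32); E1 at fret 9 → C#2 (MIDI 37).
32 − 37 = -5, so the two pitches are 5 semitones apart.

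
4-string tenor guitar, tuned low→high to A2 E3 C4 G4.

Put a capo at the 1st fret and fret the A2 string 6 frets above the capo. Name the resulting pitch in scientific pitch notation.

The capo raises the open A2 by 1 semitone to A♯2; fretting 6 more gives A2 + 1 + 6 = A2 + 7 semitones = E3.

E3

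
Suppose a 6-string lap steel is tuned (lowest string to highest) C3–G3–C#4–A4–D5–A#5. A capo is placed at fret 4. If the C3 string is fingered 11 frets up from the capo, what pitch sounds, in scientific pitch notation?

The capo raises the open C3 by 4 semitones to E3; fretting 11 more gives C3 + 4 + 11 = C3 + 15 semitones = D#4.

D#4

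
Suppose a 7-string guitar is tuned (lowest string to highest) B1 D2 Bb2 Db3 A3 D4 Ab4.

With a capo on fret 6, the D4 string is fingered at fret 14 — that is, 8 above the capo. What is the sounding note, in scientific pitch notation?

The capo raises the open D4 by 6 semitones to Ab4; fretting 8 more gives D4 + 6 + 8 = D4 + 14 semitones = E5.

E5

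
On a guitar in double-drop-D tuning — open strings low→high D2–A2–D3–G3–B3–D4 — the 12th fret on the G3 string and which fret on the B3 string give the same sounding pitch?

G3 at fret 12 is G3 + 12 semitones = G4.
The open B3 string is 4 semitones above the open G3, so the same pitch on the B3 string lies at fret 12 − 4 = 8.

8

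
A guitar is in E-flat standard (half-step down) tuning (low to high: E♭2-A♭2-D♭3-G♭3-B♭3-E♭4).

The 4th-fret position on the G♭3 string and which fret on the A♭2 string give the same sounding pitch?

14

G♭3 at fret 4 is G♭3 + 4 semitones = B♭3.
The open A♭2 string is 10 semitones below the open G♭3, so the same pitch on the A♭2 string lies at fret 4 + 10 = 14.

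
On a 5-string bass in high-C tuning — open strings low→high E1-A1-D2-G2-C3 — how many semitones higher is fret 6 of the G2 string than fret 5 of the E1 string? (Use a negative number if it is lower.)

G2 at fret 6 → C#3 (MIDI 49); E1 at fret 5 → A1 (MIDI 33).
49 − 33 = 16, so the two pitches are 16 semitones apart.

16 semitones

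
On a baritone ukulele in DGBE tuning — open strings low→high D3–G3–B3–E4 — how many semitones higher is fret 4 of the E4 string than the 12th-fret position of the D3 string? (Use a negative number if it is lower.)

E4 at fret 4 → G#4 (MIDI 68); D3 at fret 12 → D4 (MIDI 62).
68 − 62 = 6, so the two pitches are 6 semitones apart.

6 semitones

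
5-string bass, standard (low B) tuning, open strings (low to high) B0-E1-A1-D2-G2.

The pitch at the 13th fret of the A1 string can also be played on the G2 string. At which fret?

Fret 13 on A1 is MIDI 33 + 13 = 46 (A♯2). On the G2 string (open MIDI 43), that pitch is 46 − 43 = fret 3.

3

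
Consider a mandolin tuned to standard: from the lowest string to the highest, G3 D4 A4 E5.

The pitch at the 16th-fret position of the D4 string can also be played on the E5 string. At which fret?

D4 at fret 16 is D4 + 16 semitones = F♯5.
The open E5 string is 14 semitones above the open D4, so the same pitch on the E5 string lies at fret 16 − 14 = 2.

2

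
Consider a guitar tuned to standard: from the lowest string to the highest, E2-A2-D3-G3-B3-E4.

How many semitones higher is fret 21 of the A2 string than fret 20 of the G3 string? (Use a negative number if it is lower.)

-9 semitones

A2 at fret 21 → F#4 (MIDI 66); G3 at fret 20 → D#5 (MIDI 75).
66 − 75 = -9, so the two pitches are 9 semitones apart.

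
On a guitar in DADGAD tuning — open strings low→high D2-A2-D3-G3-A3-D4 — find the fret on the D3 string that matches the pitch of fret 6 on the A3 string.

13

A3 at fret 6 is A3 + 6 semitones = D♯4.
The open D3 string is 7 semitones below the open A3, so the same pitch on the D3 string lies at fret 6 + 7 = 13.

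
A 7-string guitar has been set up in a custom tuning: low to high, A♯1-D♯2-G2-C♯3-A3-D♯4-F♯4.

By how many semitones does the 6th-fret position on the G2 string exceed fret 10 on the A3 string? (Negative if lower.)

G2 at fret 6 → C♯3 (MIDI 49); A3 at fret 10 → G4 (MIDI 67).
49 − 67 = -18, so the two pitches are 18 semitones apart.

-18 semitones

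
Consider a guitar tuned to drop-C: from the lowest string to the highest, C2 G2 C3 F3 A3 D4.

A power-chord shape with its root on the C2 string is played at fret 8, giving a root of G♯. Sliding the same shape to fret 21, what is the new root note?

A

Moving from fret 8 to fret 21 shifts the root by 13 semitones.
G♯ up 13 semitones is A.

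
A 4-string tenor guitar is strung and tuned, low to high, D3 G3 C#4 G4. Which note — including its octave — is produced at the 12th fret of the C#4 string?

C#5

C#4 is MIDI 61. Adding 12 gives 73, which is C#5.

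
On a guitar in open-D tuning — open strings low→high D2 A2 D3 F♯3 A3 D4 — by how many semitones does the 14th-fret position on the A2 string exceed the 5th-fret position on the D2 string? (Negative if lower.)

A2 at fret 14 → B3 (MIDI 59); D2 at fret 5 → G2 (MIDI 43).
59 − 43 = 16, so the two pitches are 16 semitones apart.

16 semitones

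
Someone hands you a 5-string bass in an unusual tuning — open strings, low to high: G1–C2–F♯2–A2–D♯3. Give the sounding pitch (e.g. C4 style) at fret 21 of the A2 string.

The open A2 string plus 21 semitones: A–A#–B–C–…–E–F–F#.
The walk passes from B into C 2 times, so the octave number goes from 2 to 4.

F♯4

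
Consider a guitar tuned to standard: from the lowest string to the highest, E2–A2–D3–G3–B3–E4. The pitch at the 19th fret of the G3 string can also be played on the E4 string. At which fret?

Fret 19 on G3 is MIDI 55 + 19 = 74 (D5). On the E4 string (open MIDI 64), that pitch is 74 − 64 = fret 10.

10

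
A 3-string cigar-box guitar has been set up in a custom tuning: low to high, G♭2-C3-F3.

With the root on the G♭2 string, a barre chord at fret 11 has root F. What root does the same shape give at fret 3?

A

Moving from fret 11 to fret 3 shifts the root by -8 semitones.
F down 8 semitones is A.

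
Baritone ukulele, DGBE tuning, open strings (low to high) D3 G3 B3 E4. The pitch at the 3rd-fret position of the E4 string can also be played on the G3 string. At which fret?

Fret 3 on E4 is MIDI 64 + 3 = 67 (G4). On the G3 string (open MIDI 55), that pitch is 67 − 55 = fret 12.

12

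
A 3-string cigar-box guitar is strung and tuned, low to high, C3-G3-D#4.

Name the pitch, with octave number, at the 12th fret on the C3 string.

C4

C3 is MIDI 48. Adding 12 gives 60, which is C4.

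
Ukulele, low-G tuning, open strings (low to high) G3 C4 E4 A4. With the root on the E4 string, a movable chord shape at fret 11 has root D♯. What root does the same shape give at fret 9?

C♯

Moving from fret 11 to fret 9 shifts the root by -2 semitones.
D♯ down 2 semitones is C♯.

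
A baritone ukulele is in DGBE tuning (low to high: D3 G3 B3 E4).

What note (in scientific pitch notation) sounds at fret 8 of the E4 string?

C5

Each fret is one semitone, so E4 + 8 = C5.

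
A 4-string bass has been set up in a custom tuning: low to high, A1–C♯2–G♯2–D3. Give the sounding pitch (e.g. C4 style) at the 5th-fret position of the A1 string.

D2

Each fret is one semitone, so A1 + 5 = D2.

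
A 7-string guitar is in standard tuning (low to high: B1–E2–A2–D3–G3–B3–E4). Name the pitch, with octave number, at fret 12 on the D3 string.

The open D3 string plus 12 semitones: D–D#–E–F–…–C–C#–D.
The walk passes from B into C once, so the octave number goes from 3 to 4.

D4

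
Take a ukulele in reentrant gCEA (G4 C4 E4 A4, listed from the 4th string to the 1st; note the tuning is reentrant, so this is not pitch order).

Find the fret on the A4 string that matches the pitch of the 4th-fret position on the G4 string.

G4 at fret 4 is G4 + 4 semitones = B4.
The open A4 string is 2 semitones above the open G4, so the same pitch on the A4 string lies at fret 4 − 2 = 2.

2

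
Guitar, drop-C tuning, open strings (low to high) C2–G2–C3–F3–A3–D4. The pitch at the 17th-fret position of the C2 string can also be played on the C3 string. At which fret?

Fret 17 on C2 is MIDI 36 + 17 = 53 (F3). On the C3 string (open MIDI 48), that pitch is 53 − 48 = fret 5.

5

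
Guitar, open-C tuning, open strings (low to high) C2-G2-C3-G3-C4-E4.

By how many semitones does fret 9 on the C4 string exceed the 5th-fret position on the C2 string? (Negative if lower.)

28 semitones

C4 at fret 9 → A4 (MIDI 69); C2 at fret 5 → F2 (MIDI 41).
69 − 41 = 28, so the two pitches are 28 semitones apart.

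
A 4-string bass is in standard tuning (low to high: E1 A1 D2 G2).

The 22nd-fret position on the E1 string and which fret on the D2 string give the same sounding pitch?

E1 at fret 22 is E1 + 22 semitones = D3.
The open D2 string is 10 semitones above the open E1, so the same pitch on the D2 string lies at fret 22 − 10 = 12.

12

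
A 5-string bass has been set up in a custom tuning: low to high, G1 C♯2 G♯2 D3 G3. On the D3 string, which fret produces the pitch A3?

7

A3 is 7 semitones above the open D3 (D–D#–E–F–F#–G–G#–A), so it sits at fret 7.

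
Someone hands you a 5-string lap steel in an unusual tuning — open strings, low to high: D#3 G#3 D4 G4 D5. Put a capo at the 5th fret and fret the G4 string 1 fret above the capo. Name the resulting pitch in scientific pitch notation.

C#5

The capo raises the open G4 by 5 semitones to C5; fretting 1 more gives G4 + 5 + 1 = G4 + 6 semitones = C#5.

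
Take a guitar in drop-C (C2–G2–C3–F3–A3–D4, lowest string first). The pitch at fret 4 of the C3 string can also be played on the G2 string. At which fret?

9

C3 at fret 4 is C3 + 4 semitones = E3.
The open G2 string is 5 semitones below the open C3, so the same pitch on the G2 string lies at fret 4 + 5 = 9.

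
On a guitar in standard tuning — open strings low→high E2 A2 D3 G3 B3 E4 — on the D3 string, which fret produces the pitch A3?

7

A3 is 7 semitones above the open D3 (D–D#–E–F–F#–G–G#–A), so it sits at fret 7.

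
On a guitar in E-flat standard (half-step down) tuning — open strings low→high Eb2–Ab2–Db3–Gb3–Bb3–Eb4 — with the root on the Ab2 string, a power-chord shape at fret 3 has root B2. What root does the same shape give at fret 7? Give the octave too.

Eb3

Moving from fret 3 to fret 7 shifts the root by 4 semitones.
B2 up 4 semitones is Eb3.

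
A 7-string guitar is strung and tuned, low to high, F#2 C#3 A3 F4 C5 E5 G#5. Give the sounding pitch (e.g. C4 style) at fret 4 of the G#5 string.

C6

Each fret is one semitone, so G#5 + 4 = C6.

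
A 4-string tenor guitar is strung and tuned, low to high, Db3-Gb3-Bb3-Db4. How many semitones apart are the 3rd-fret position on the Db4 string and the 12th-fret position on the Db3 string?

Db4 at fret 3 → E4 (MIDI 64); Db3 at fret 12 → Db4 (MIDI 61).
64 − 61 = 3, so the two pitches are 3 semitones apart, with E4 the higher.

3 semitones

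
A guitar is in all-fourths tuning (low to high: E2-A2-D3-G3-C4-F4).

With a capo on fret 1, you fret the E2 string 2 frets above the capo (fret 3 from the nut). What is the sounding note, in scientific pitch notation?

G2

The capo raises the open E2 by 1 semitone to F2; fretting 2 more gives E2 + 1 + 2 = E2 + 3 semitones = G2.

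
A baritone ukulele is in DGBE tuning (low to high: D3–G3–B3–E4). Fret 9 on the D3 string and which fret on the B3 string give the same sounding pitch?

0

Fret 9 on D3 is MIDI 50 + 9 = 59 (B3). On the B3 string (open MIDI 59), that pitch is 59 − 59 = fret 0.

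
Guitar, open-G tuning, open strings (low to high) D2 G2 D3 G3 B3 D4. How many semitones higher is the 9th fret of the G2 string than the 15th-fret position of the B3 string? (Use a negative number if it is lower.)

G2 at fret 9 → E3 (MIDI 52); B3 at fret 15 → D5 (MIDI 74).
52 − 74 = -22, so the two pitches are 22 semitones apart.

-22 semitones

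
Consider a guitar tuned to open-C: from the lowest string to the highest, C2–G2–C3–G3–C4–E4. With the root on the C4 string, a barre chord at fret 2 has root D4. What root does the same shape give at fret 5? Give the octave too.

F4

Moving from fret 2 to fret 5 shifts the root by 3 semitones.
D4 up 3 semitones is F4.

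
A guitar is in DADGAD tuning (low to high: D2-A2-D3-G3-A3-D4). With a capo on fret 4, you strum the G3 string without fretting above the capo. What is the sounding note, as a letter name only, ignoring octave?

The capo raises the open G3 by 4 semitones to B3; fretting 0 more gives G3 + 4 + 0 = G3 + 4 semitones, landing on B.

B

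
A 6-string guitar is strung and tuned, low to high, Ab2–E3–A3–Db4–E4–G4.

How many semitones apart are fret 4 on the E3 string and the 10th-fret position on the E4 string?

E3 at fret 4 → Ab3 (MIDI 56); E4 at fret 10 → D5 (MIDI 74).
56 − 74 = -18, so the two pitches are 18 semitones apart, with D5 the higher.

18 semitones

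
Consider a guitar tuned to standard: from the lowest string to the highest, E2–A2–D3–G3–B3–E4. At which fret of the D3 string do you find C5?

22

C5 is 22 semitones above the open D3 (D–D#–E–F–…–A#–B–C), so it sits at fret 22.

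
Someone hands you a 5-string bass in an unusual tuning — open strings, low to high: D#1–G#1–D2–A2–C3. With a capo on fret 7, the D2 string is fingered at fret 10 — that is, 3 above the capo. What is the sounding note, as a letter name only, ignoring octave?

C

The capo raises the open D2 by 7 semitones to A2; fretting 3 more gives D2 + 7 + 3 = D2 + 10 semitones, landing on C.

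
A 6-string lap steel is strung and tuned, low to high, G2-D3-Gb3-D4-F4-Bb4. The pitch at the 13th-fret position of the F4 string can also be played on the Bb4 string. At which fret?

8

Fret 13 on F4 is MIDI 65 + 13 = 78 (Gb5). On the Bb4 string (open MIDI 70), that pitch is 78 − 70 = fret 8.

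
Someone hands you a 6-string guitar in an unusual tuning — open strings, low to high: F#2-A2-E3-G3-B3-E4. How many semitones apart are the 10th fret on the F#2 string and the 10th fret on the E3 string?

10 semitones

F#2 at fret 10 → E3 (MIDI 52); E3 at fret 10 → D4 (MIDI 62).
52 − 62 = -10, so the two pitches are 10 semitones apart, with D4 the higher.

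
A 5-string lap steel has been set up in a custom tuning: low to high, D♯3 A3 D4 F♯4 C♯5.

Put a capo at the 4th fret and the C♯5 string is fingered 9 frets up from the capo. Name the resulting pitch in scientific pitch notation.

The capo raises the open C♯5 by 4 semitones to F5; fretting 9 more gives C♯5 + 4 + 9 = C♯5 + 13 semitones = D6.

D6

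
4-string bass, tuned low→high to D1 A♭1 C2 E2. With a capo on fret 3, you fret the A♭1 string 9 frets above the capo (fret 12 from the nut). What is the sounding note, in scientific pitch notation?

The capo raises the open A♭1 by 3 semitones to B1; fretting 9 more gives A♭1 + 3 + 9 = A♭1 + 12 semitones = A♭2.
(Also written G♯.)

A♭2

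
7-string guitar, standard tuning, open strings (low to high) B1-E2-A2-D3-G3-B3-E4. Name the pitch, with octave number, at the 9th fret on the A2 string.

Each fret is one semitone, so A2 + 9 = F#3.
(Equivalently spelled Gb3.)

F#3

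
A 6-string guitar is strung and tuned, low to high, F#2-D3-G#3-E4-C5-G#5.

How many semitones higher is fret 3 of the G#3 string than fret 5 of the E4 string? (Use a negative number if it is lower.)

-10 semitones

G#3 at fret 3 → B3 (MIDI 59); E4 at fret 5 → A4 (MIDI 69).
59 − 69 = -10, so the two pitches are 10 semitones apart.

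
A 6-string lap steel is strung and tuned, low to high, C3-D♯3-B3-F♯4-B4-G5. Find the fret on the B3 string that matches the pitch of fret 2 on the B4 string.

14

Fret 2 on B4 is MIDI 71 + 2 = 73 (C♯5). On the B3 string (open MIDI 59), that pitch is 73 − 59 = fret 14.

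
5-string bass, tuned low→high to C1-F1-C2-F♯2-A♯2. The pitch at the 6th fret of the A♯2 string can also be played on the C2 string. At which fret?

16

A♯2 at fret 6 is A♯2 + 6 semitones = E3.
The open C2 string is 10 semitones below the open A♯2, so the same pitch on the C2 string lies at fret 6 + 10 = 16.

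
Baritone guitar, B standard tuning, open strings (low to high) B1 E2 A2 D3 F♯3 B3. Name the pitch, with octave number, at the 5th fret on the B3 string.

E4

Each fret is one semitone, so B3 + 5 = E4.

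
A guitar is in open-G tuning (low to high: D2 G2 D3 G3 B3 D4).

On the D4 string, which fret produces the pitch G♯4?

6

G♯4 is 6 semitones above the open D4 (D–D#–E–F–F#–G–G#), so it sits at fret 6.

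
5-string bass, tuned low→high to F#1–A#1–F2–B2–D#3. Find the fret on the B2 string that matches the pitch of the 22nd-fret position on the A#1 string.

9

A#1 at fret 22 is A#1 + 22 semitones = G#3.
The open B2 string is 13 semitones above the open A#1, so the same pitch on the B2 string lies at fret 22 − 13 = 9.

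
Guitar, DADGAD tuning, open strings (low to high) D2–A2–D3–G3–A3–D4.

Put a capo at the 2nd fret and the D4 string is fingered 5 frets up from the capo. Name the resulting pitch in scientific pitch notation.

The capo raises the open D4 by 2 semitones to E4; fretting 5 more gives D4 + 2 + 5 = D4 + 7 semitones = A4.

A4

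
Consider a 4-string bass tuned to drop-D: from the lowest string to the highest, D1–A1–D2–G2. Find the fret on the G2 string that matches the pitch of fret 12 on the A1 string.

Fret 12 on A1 is MIDI 33 + 12 = 45 (A2). On the G2 string (open MIDI 43), that pitch is 45 − 43 = fret 2.

2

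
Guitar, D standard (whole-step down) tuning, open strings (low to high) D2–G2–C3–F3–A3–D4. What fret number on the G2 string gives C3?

C3 is 5 semitones above the open G2 (G–G#–A–A#–B–C), so it sits at fret 5.

5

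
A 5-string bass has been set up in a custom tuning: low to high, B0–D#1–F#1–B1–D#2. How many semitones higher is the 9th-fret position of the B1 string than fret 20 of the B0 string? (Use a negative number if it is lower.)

B1 at fret 9 → G#2 (MIDI 44); B0 at fret 20 → G2 (MIDI 43).
44 − 43 = 1, so the two pitches are 1 semitone apart.

1 semitone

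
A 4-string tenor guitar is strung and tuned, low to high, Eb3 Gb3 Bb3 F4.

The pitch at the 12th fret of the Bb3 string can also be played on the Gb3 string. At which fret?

Bb3 at fret 12 is Bb3 + 12 semitones = Bb4.
The open Gb3 string is 4 semitones below the open Bb3, so the same pitch on the Gb3 string lies at fret 12 + 4 = 16.

16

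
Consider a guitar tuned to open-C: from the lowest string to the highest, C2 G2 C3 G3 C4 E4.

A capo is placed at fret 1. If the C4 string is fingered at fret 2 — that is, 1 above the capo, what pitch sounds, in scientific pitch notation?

D4

The capo raises the open C4 by 1 semitone to C♯4; fretting 1 more gives C4 + 1 + 1 = C4 + 2 semitones = D4.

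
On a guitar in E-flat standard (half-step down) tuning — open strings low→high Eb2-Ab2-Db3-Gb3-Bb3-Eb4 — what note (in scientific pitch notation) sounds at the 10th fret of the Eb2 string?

Db3

The open Eb2 string plus 10 semitones: Eb–E–F–Gb–…–B–C–Db.
The walk passes from B into C once, so the octave number goes from 2 to 3.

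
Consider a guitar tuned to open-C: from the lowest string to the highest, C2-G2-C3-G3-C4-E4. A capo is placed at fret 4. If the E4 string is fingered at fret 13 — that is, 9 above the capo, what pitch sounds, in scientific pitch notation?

The capo raises the open E4 by 4 semitones to G#4; fretting 9 more gives E4 + 4 + 9 = E4 + 13 semitones = F5.

F5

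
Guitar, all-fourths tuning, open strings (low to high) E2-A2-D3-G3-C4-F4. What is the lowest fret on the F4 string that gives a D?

From F4, count semitones up the chromatic scale until reaching D: F–F#–G–G#–A–A#–B–C–C#–D — 9 steps.

9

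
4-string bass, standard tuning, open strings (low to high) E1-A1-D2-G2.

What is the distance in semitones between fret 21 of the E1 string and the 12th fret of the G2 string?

6 semitones

E1 at fret 21 → C#3 (MIDI 49); G2 at fret 12 → G3 (MIDI 55).
49 − 55 = -6, so the two pitches are 6 semitones apart, with G3 the higher.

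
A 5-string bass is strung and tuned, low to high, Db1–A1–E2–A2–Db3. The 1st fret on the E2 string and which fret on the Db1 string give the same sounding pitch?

E2 at fret 1 is E2 + 1 semitone = F2.
The open Db1 string is 15 semitones below the open E2, so the same pitch on the Db1 string lies at fret 1 + 15 = 16.

16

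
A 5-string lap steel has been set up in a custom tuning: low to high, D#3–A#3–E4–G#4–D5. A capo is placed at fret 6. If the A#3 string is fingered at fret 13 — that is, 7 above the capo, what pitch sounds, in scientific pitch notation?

The capo raises the open A#3 by 6 semitones to E4; fretting 7 more gives A#3 + 6 + 7 = A#3 + 13 semitones = B4.

B4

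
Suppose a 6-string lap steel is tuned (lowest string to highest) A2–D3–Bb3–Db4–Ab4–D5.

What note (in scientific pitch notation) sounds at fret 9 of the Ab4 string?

F5

The open Ab4 string plus 9 semitones: Ab–A–Bb–B–C–Db–D–Eb–E–F.
The walk passes from B into C once, so the octave number goes from 4 to 5.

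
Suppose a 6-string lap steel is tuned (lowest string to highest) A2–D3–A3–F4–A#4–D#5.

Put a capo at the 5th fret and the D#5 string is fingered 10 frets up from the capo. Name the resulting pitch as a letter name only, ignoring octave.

F#

The capo raises the open D#5 by 5 semitones to G#5; fretting 10 more gives D#5 + 5 + 10 = D#5 + 15 semitones, landing on F#.
(Also written Gb.)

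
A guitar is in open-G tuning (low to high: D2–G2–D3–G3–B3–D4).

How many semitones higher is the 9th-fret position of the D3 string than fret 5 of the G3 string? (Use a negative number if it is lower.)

D3 at fret 9 → B3 (MIDI 59); G3 at fret 5 → C4 (MIDI 60).
59 − 60 = -1, so the two pitches are 1 semitone apart.

-1 semitone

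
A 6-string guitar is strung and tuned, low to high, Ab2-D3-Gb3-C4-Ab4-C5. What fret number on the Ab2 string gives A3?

13

A3 is 13 semitones above the open Ab2 (Ab–A–Bb–B–…–G–Ab–A), so it sits at fret 13.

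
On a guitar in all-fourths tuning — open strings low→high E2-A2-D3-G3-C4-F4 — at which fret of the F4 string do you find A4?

4

A4 is 4 semitones above the open F4 (F–F#–G–G#–A), so it sits at fret 4.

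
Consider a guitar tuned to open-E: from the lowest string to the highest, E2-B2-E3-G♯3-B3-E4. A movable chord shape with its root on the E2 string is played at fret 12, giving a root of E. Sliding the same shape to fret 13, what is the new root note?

Moving from fret 12 to fret 13 shifts the root by 1 semitone.
E up 1 semitone is F.

F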